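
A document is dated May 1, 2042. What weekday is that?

Doomsday rule: the anchor day for the 2000s is Tuesday. For year 42: 42÷12 = 3 r 6, and 6÷4 = 1, so 3+6+1 = 10.
Tuesday + 10 ≡ Friday — that's 2042's doomsday.
In May the doomsday date is May 9.
May 1 is 8 days before May 9; 8 mod 7 = 1, so Friday − 1 = Thursday.

Thursday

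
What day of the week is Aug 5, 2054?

Wednesday

Doomsday rule: the anchor day for the 2000s is Tuesday. For year 54: 54÷12 = 4 r 6, and 6÷4 = 1, so 4+6+1 = 11.
Tuesday + 11 ≡ Saturday — that's 2054's doomsday.
In August the doomsday date is Aug 8.
Aug 5 is 3 days before Aug 8; 3 mod 7 = 3, so Saturday − 3 = Wednesday.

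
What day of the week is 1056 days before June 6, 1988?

First find the weekday of Jun 6, 1988. Doomsday rule: the anchor day for the 1900s is Wednesday. For year 88: 88÷12 = 7 r 4, and 4÷4 = 1, so 7+4+1 = 12.
Wednesday + 12 ≡ Monday — that's 1988's doomsday.
In June the doomsday date is Jun 6.
Jun 6 is the doomsday itself: Monday.
1056 mod 7 = 6, so 1056 days before a Monday is Monday − 6 = Tuesday.

Tuesday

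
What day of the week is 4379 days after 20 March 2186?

Friday

First find the weekday of Mar 20, 2186. Doomsday rule: the anchor day for the 2100s is Sunday. For year 86: 86÷12 = 7 r 2, and 2÷4 = 0, so 7+2+0 = 9.
Sunday + 9 ≡ Tuesday — that's 2186's doomsday.
In March the doomsday date is Mar 14.
Mar 20 is 6 days after Mar 14; 6 mod 7 = 6, so Tuesday + 6 = Monday.
4379 mod 7 = 4, so 4379 days after a Monday is Monday + 4 = Friday.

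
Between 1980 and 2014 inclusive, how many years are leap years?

9

Multiples of 4 in [1980,2014]: 9.
Of those, multiples of 100: 1 (not leap unless ÷400).
Multiples of 400: 1.
Leap years = 9 − 1 + 1 = 9.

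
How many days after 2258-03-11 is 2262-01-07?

1398

Mar 11, 2258 → Mar 11, 2259: 365 days.
Mar 11, 2259 → Mar 11, 2260: 366 days (Feb 29, 2260 is in that span).
Mar 11, 2260 → Mar 11, 2261: 365 days.
Mar 11, 2261 → Apr 11, 2261: 31 days (March has 31).
Apr 11, 2261 → May 11, 2261: 30 days (April has 30).
May 11, 2261 → Jun 11, 2261: 31 days (May has 31).
Jun 11, 2261 → Jul 11, 2261: 30 days (June has 30).
Jul 11, 2261 → Aug 11, 2261: 31 days (July has 31).
Aug 11, 2261 → Sep 11, 2261: 31 days (August has 31).
Sep 11, 2261 → Oct 11, 2261: 30 days (September has 30).
Oct 11, 2261 → Nov 11, 2261: 31 days (October has 31).
Nov 11, 2261 → Dec 11, 2261: 30 days (November has 30).
Dec 11, 2261 → Jan 7, 2262: 27 days.
Total: 1398 days.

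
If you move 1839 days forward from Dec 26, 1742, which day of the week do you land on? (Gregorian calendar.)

Dec 26, 1742 is a Wednesday.
1839 mod 7 = 5, so 1839 days after a Wednesday is Wednesday + 5 = Monday.

Monday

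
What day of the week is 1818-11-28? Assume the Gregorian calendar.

Doomsday rule: the anchor day for the 1800s is Friday. For year 18: 18÷12 = 1 r 6, and 6÷4 = 1, so 1+6+1 = 8.
Friday + 8 ≡ Saturday — that's 1818's doomsday.
In November the doomsday date is Nov 7.
Nov 28 is 21 days after Nov 7; 21 mod 7 = 0, so Saturday + 0 = Saturday.

Saturday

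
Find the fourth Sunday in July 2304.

July 24, 2304

July 1, 2304 is a Friday.
The first Sunday is therefore July 3 (2 days later).
The fourth Sunday is 3 + 3×7 = July 24.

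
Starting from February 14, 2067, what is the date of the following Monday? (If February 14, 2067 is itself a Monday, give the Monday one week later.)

Feb 14, 2067 is a Monday.
From Monday to the next Monday is 7 days.
Feb 14, 2067 + 7 = Feb 21, 2067.

February 21, 2067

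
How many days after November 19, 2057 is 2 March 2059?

468

Nov 19, 2057 → Nov 19, 2058: 365 days.
Nov 19, 2058 → Dec 19, 2058: 30 days (November has 30).
Dec 19, 2058 → Jan 19, 2059: 31 days (December has 31).
Jan 19, 2059 → Feb 19, 2059: 31 days (January has 31).
Feb 19, 2059 → Mar 2, 2059: 11 days.
Total: 468 days.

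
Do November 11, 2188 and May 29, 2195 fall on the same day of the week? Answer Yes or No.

No

From Nov 11, 2188 to May 29, 2195 is 2390 days.
2390 mod 7 = 3, so they are different weekdays.
(Nov 11, 2188 is a Tuesday; May 29, 2195 is a Friday.)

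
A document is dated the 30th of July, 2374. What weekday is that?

Doomsday rule: the anchor day for the 2300s is Wednesday. For year 74: 74÷12 = 6 r 2, and 2÷4 = 0, so 6+2+0 = 8.
Wednesday + 8 ≡ Thursday — that's 2374's doomsday.
In July the doomsday date is Jul 11.
Jul 30 is 19 days after Jul 11; 19 mod 7 = 5, so Thursday + 5 = Tuesday.

Tuesday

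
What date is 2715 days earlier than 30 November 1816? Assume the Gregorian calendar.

−366 (one year; includes Feb 29, 1816) → Nov 30, 1815 (2349 left).
−365 (one year) → Nov 30, 1814 (1984 left).
−365 (one year) → Nov 30, 1813 (1619 left).
−365 (one year) → Nov 30, 1812 (1254 left).
−366 (one year; includes Feb 29, 1812) → Nov 30, 1811 (888 left).
−365 (one year) → Nov 30, 1810 (523 left).
−365 (one year) → Nov 30, 1809 (158 left).
−30 → Oct 31, 1809 (end of Oct, 31 days; 128 left).
−31 → Sep 30, 1809 (end of Sep, 30 days; 97 left).
−30 → Aug 31, 1809 (end of Aug, 31 days; 67 left).
−31 → Jul 31, 1809 (end of Jul, 31 days; 36 left).
−31 → Jun 30, 1809 (end of Jun, 30 days; 5 left).
−5 → Jun 25, 1809.

June 25, 1809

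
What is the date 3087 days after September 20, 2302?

+365 (one year) → Sep 20, 2303 (2722 left).
+366 (one year; includes Feb 29, 2304) → Sep 20, 2304 (2356 left).
+365 (one year) → Sep 20, 2305 (1991 left).
+365 (one year) → Sep 20, 2306 (1626 left).
+365 (one year) → Sep 20, 2307 (1261 left).
+366 (one year; includes Feb 29, 2308) → Sep 20, 2308 (895 left).
+365 (one year) → Sep 20, 2309 (530 left).
+365 (one year) → Sep 20, 2310 (165 left).
Sep has 30 days: +11 → Oct 1, 2310 (154 left).
Oct has 31 days: +31 → Nov 1, 2310 (123 left).
Nov has 30 days: +30 → Dec 1, 2310 (93 left).
Dec has 31 days: +31 → Jan 1, 2311 (62 left).
Jan has 31 days: +31 → Feb 1, 2311 (31 left).
Feb has 28 days: +28 → Mar 1, 2311 (3 left).
+3 → Mar 4, 2311.

March 4, 2311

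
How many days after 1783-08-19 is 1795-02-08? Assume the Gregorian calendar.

4191

Aug 19, 1783 → Aug 19, 1784: 366 days (Feb 29, 1784 is in that span).
Aug 19, 1784 → Aug 19, 1785: 365 days.
Aug 19, 1785 → Aug 19, 1786: 365 days.
Aug 19, 1786 → Aug 19, 1787: 365 days.
Aug 19, 1787 → Aug 19, 1788: 366 days (Feb 29, 1788 is in that span).
Aug 19, 1788 → Aug 19, 1789: 365 days.
Aug 19, 1789 → Aug 19, 1790: 365 days.
Aug 19, 1790 → Aug 19, 1791: 365 days.
Aug 19, 1791 → Aug 19, 1792: 366 days (Feb 29, 1792 is in that span).
Aug 19, 1792 → Aug 19, 1793: 365 days.
Aug 19, 1793 → Aug 19, 1794: 365 days.
Aug 19, 1794 → Sep 19, 1794: 31 days (August has 31).
Sep 19, 1794 → Oct 19, 1794: 30 days (September has 30).
Oct 19, 1794 → Nov 19, 1794: 31 days (October has 31).
Nov 19, 1794 → Dec 19, 1794: 30 days (November has 30).
Dec 19, 1794 → Jan 19, 1795: 31 days (December has 31).
Jan 19, 1795 → Feb 8, 1795: 20 days.
Total: 4191 days.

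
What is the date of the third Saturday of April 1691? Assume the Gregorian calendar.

April 1, 1691 is a Sunday.
The first Saturday is therefore April 7 (6 days later).
The third Saturday is 7 + 2×7 = April 21.

April 21, 1691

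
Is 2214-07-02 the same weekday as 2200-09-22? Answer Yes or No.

From Sep 22, 2200 to Jul 2, 2214 is 5031 days.
5031 mod 7 = 5, so they are different weekdays.
(Sep 22, 2200 is a Monday; Jul 2, 2214 is a Saturday.)

No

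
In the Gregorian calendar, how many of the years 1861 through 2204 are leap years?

Multiples of 4 in [1861,2204]: 86.
Of those, multiples of 100: 4 (not leap unless ÷400).
Multiples of 400: 1.
Leap years = 86 − 4 + 1 = 83.

83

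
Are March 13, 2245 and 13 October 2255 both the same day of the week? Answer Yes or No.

From Mar 13, 2245 to Oct 13, 2255 is 3866 days.
3866 mod 7 = 2, so they are different weekdays.
(Mar 13, 2245 is a Thursday; Oct 13, 2255 is a Saturday.)

No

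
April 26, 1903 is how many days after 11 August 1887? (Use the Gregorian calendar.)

5736

Aug 11, 1887 → Aug 11, 1888: 366 days (Feb 29, 1888 is in that span).
Aug 11, 1888 → Aug 11, 1889: 365 days.
Aug 11, 1889 → Aug 11, 1890: 365 days.
Aug 11, 1890 → Aug 11, 1891: 365 days.
Aug 11, 1891 → Aug 11, 1892: 366 days (Feb 29, 1892 is in that span).
Aug 11, 1892 → Aug 11, 1893: 365 days.
Aug 11, 1893 → Aug 11, 1894: 365 days.
Aug 11, 1894 → Aug 11, 1895: 365 days.
Aug 11, 1895 → Aug 11, 1896: 366 days (Feb 29, 1896 is in that span).
Aug 11, 1896 → Aug 11, 1897: 365 days.
Aug 11, 1897 → Aug 11, 1898: 365 days.
Aug 11, 1898 → Aug 11, 1899: 365 days.
Aug 11, 1899 → Aug 11, 1900: 365 days.
Aug 11, 1900 → Aug 11, 1901: 365 days.
Aug 11, 1901 → Aug 11, 1902: 365 days.
Aug 11, 1902 → Sep 11, 1902: 31 days (August has 31).
Sep 11, 1902 → Oct 11, 1902: 30 days (September has 30).
Oct 11, 1902 → Nov 11, 1902: 31 days (October has 31).
Nov 11, 1902 → Dec 11, 1902: 30 days (November has 30).
Dec 11, 1902 → Jan 11, 1903: 31 days (December has 31).
Jan 11, 1903 → Feb 11, 1903: 31 days (January has 31).
Feb 11, 1903 → Mar 11, 1903: 28 days (February has 28).
Mar 11, 1903 → Apr 11, 1903: 31 days (March has 31).
Apr 11, 1903 → Apr 26, 1903: 15 days.
Total: 5736 days.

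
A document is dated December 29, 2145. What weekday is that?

Wednesday

Doomsday rule: the anchor day for the 2100s is Sunday. For year 45: 45÷12 = 3 r 9, and 9÷4 = 2, so 3+9+2 = 14.
Sunday + 14 ≡ Sunday — that's 2145's doomsday.
In December the doomsday date is Dec 12.
Dec 29 is 17 days after Dec 12; 17 mod 7 = 3, so Sunday + 3 = Wednesday.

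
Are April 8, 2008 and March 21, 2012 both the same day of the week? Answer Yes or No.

No

From Apr 8, 2008 to Mar 21, 2012 is 1443 days.
1443 mod 7 = 1, so they are different weekdays.
(Apr 8, 2008 is a Tuesday; Mar 21, 2012 is a Wednesday.)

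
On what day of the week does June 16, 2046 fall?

Saturday

Doomsday rule: the anchor day for the 2000s is Tuesday. For year 46: 46÷12 = 3 r 10, and 10÷4 = 2, so 3+10+2 = 15.
Tuesday + 15 ≡ Wednesday — that's 2046's doomsday.
In June the doomsday date is Jun 6.
Jun 16 is 10 days after Jun 6; 10 mod 7 = 3, so Wednesday + 3 = Saturday.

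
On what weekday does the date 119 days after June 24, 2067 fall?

Friday

First find the weekday of Jun 24, 2067. Doomsday rule: the anchor day for the 2000s is Tuesday. For year 67: 67÷12 = 5 r 7, and 7÷4 = 1, so 5+7+1 = 13.
Tuesday + 13 ≡ Monday — that's 2067's doomsday.
In June the doomsday date is Jun 6.
Jun 24 is 18 days after Jun 6; 18 mod 7 = 4, so Monday + 4 = Friday.
119 mod 7 = 0, so 119 days after a Friday is Friday + 0 = Friday.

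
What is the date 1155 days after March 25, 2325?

+365 (one year) → Mar 25, 2326 (790 left).
+365 (one year) → Mar 25, 2327 (425 left).
+366 (one year; includes Feb 29, 2328) → Mar 25, 2328 (59 left).
Mar has 31 days: +7 → Apr 1, 2328 (52 left).
Apr has 30 days: +30 → May 1, 2328 (22 left).
+22 → May 23, 2328.

May 23, 2328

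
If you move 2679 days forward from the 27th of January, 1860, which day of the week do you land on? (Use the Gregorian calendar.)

Wednesday

First find the weekday of Jan 27, 1860. Doomsday rule: the anchor day for the 1800s is Friday. For year 60: 60÷12 = 5 r 0, and 0÷4 = 0, so 5+0+0 = 5.
Friday + 5 ≡ Wednesday — that's 1860's doomsday.
In January the doomsday date is Jan 4 (1860 is a leap year (divisible by 4)).
Jan 27 is 23 days after Jan 4; 23 mod 7 = 2, so Wednesday + 2 = Friday.
2679 mod 7 = 5, so 2679 days after a Friday is Friday + 5 = Wednesday.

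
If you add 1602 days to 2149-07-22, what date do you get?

December 10, 2153

+365 (one year) → Jul 22, 2150 (1237 left).
+365 (one year) → Jul 22, 2151 (872 left).
+366 (one year; includes Feb 29, 2152) → Jul 22, 2152 (506 left).
+365 (one year) → Jul 22, 2153 (141 left).
Jul has 31 days: +10 → Aug 1, 2153 (131 left).
Aug has 31 days: +31 → Sep 1, 2153 (100 left).
Sep has 30 days: +30 → Oct 1, 2153 (70 left).
Oct has 31 days: +31 → Nov 1, 2153 (39 left).
Nov has 30 days: +30 → Dec 1, 2153 (9 left).
+9 → Dec 10, 2153.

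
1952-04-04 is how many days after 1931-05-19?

7626

May 19, 1931 → May 19, 1932: 366 days (Feb 29, 1932 is in that span).
May 19, 1932 → May 19, 1933: 365 days.
May 19, 1933 → May 19, 1934: 365 days.
May 19, 1934 → May 19, 1935: 365 days.
May 19, 1935 → May 19, 1936: 366 days (Feb 29, 1936 is in that span).
May 19, 1936 → May 19, 1937: 365 days.
May 19, 1937 → May 19, 1938: 365 days.
May 19, 1938 → May 19, 1939: 365 days.
May 19, 1939 → May 19, 1940: 366 days (Feb 29, 1940 is in that span).
May 19, 1940 → May 19, 1941: 365 days.
May 19, 1941 → May 19, 1942: 365 days.
May 19, 1942 → May 19, 1943: 365 days.
May 19, 1943 → May 19, 1944: 366 days (Feb 29, 1944 is in that span).
May 19, 1944 → May 19, 1945: 365 days.
May 19, 1945 → May 19, 1946: 365 days.
May 19, 1946 → May 19, 1947: 365 days.
May 19, 1947 → May 19, 1948: 366 days (Feb 29, 1948 is in that span).
May 19, 1948 → May 19, 1949: 365 days.
May 19, 1949 → May 19, 1950: 365 days.
May 19, 1950 → May 19, 1951: 365 days.
May 19, 1951 → Jun 19, 1951: 31 days (May has 31).
Jun 19, 1951 → Jul 19, 1951: 30 days (June has 30).
Jul 19, 1951 → Aug 19, 1951: 31 days (July has 31).
Aug 19, 1951 → Sep 19, 1951: 31 days (August has 31).
Sep 19, 1951 → Oct 19, 1951: 30 days (September has 30).
Oct 19, 1951 → Nov 19, 1951: 31 days (October has 31).
Nov 19, 1951 → Dec 19, 1951: 30 days (November has 30).
Dec 19, 1951 → Jan 19, 1952: 31 days (December has 31).
Jan 19, 1952 → Feb 19, 1952: 31 days (January has 31).
Feb 19, 1952 → Mar 19, 1952: 29 days (February has 29).
Mar 19, 1952 → Apr 4, 1952: 16 days.
Total: 7626 days.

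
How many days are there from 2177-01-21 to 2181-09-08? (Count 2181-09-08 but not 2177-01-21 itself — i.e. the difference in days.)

1691

Jan 21, 2177 → Jan 21, 2178: 365 days.
Jan 21, 2178 → Jan 21, 2179: 365 days.
Jan 21, 2179 → Jan 21, 2180: 365 days.
Jan 21, 2180 → Jan 21, 2181: 366 days (Feb 29, 2180 is in that span).
Jan 21, 2181 → Feb 21, 2181: 31 days (January has 31).
Feb 21, 2181 → Mar 21, 2181: 28 days (February has 28).
Mar 21, 2181 → Apr 21, 2181: 31 days (March has 31).
Apr 21, 2181 → May 21, 2181: 30 days (April has 30).
May 21, 2181 → Jun 21, 2181: 31 days (May has 31).
Jun 21, 2181 → Jul 21, 2181: 30 days (June has 30).
Jul 21, 2181 → Aug 21, 2181: 31 days (July has 31).
Aug 21, 2181 → Sep 8, 2181: 18 days.
Total: 1691 days.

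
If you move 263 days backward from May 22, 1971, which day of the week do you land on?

First find the weekday of May 22, 1971. Doomsday rule: the anchor day for the 1900s is Wednesday. For year 71: 71÷12 = 5 r 11, and 11÷4 = 2, so 5+11+2 = 18.
Wednesday + 18 ≡ Sunday — that's 1971's doomsday.
In May the doomsday date is May 9.
May 22 is 13 days after May 9; 13 mod 7 = 6, so Sunday + 6 = Saturday.
263 mod 7 = 4, so 263 days before a Saturday is Saturday − 4 = Tuesday.

Tuesday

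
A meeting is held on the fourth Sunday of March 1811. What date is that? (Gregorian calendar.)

March 1, 1811 is a Friday.
The first Sunday is therefore March 3 (2 days later).
The fourth Sunday is 3 + 3×7 = March 24.

March 24, 1811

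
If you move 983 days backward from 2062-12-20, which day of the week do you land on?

Dec 20, 2062 is a Wednesday.
983 mod 7 = 3, so 983 days before a Wednesday is Wednesday − 3 = Sunday.

Sunday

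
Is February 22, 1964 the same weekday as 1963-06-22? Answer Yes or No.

From Jun 22, 1963 to Feb 22, 1964 is 245 days.
245 mod 7 = 0, so they are the same weekday.
(Jun 22, 1963 is a Saturday; Feb 22, 1964 is a Saturday.)

Yes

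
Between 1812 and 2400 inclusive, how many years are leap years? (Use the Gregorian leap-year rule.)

144

Multiples of 4 in [1812,2400]: 148.
Of those, multiples of 100: 6 (not leap unless ÷400).
Multiples of 400: 2.
Leap years = 148 − 6 + 2 = 144.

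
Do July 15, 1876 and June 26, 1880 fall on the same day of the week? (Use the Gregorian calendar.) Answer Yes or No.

Yes

From Jul 15, 1876 to Jun 26, 1880 is 1442 days.
1442 mod 7 = 0, so they are the same weekday.
(Jul 15, 1876 is a Saturday; Jun 26, 1880 is a Saturday.)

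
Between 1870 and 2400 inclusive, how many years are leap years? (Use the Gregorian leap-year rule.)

129

Multiples of 4 in [1870,2400]: 133.
Of those, multiples of 100: 6 (not leap unless ÷400).
Multiples of 400: 2.
Leap years = 133 − 6 + 2 = 129.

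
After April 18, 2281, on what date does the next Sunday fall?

April 24, 2281

Apr 18, 2281 is a Monday.
From Monday to the next Sunday is 6 days.
Apr 18, 2281 + 6 = Apr 24, 2281.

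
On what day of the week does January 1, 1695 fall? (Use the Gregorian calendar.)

Saturday

Doomsday rule: the anchor day for the 1600s is Tuesday. For year 95: 95÷12 = 7 r 11, and 11÷4 = 2, so 7+11+2 = 20.
Tuesday + 20 ≡ Monday — that's 1695's doomsday.
In January the doomsday date is Jan 3 (1695 is not a leap year).
Jan 1 is 2 days before Jan 3; 2 mod 7 = 2, so Monday − 2 = Saturday.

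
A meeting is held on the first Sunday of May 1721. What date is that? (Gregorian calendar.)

May 4, 1721

May 1, 1721 is a Thursday.
The first Sunday is therefore May 4 (3 days later).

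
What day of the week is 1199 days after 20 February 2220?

First find the weekday of Feb 20, 2220. Doomsday rule: the anchor day for the 2200s is Friday. For year 20: 20÷12 = 1 r 8, and 8÷4 = 2, so 1+8+2 = 11.
Friday + 11 ≡ Tuesday — that's 2220's doomsday.
In February the doomsday date is Feb 29 (2220 is a leap year (divisible by 4)).
Feb 20 is 9 days before Feb 29; 9 mod 7 = 2, so Tuesday − 2 = Sunday.
1199 mod 7 = 2, so 1199 days after a Sunday is Sunday + 2 = Tuesday.

Tuesday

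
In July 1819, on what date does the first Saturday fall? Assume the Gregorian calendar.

July 1, 1819 is a Thursday.
The first Saturday is therefore July 3 (2 days later).

July 3, 1819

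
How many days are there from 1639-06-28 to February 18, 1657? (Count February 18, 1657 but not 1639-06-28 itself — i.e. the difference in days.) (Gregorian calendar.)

6445

Jun 28, 1639 → Jun 28, 1640: 366 days (Feb 29, 1640 is in that span).
Jun 28, 1640 → Jun 28, 1641: 365 days.
Jun 28, 1641 → Jun 28, 1642: 365 days.
Jun 28, 1642 → Jun 28, 1643: 365 days.
Jun 28, 1643 → Jun 28, 1644: 366 days (Feb 29, 1644 is in that span).
Jun 28, 1644 → Jun 28, 1645: 365 days.
Jun 28, 1645 → Jun 28, 1646: 365 days.
Jun 28, 1646 → Jun 28, 1647: 365 days.
Jun 28, 1647 → Jun 28, 1648: 366 days (Feb 29, 1648 is in that span).
Jun 28, 1648 → Jun 28, 1649: 365 days.
Jun 28, 1649 → Jun 28, 1650: 365 days.
Jun 28, 1650 → Jun 28, 1651: 365 days.
Jun 28, 1651 → Jun 28, 1652: 366 days (Feb 29, 1652 is in that span).
Jun 28, 1652 → Jun 28, 1653: 365 days.
Jun 28, 1653 → Jun 28, 1654: 365 days.
Jun 28, 1654 → Jun 28, 1655: 365 days.
Jun 28, 1655 → Jun 28, 1656: 366 days (Feb 29, 1656 is in that span).
Jun 28, 1656 → Jul 28, 1656: 30 days (June has 30).
Jul 28, 1656 → Aug 28, 1656: 31 days (July has 31).
Aug 28, 1656 → Sep 28, 1656: 31 days (August has 31).
Sep 28, 1656 → Oct 28, 1656: 30 days (September has 30).
Oct 28, 1656 → Nov 28, 1656: 31 days (October has 31).
Nov 28, 1656 → Dec 28, 1656: 30 days (November has 30).
Dec 28, 1656 → Jan 28, 1657: 31 days (December has 31).
Jan 28, 1657 → Feb 18, 1657: 21 days.
Total: 6445 days.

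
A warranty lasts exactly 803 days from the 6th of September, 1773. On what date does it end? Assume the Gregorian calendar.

November 18, 1775

+365 (one year) → Sep 6, 1774 (438 left).
+365 (one year) → Sep 6, 1775 (73 left).
Sep has 30 days: +25 → Oct 1, 1775 (48 left).
Oct has 31 days: +31 → Nov 1, 1775 (17 left).
+17 → Nov 18, 1775.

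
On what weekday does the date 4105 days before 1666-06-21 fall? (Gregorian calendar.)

Friday

First find the weekday of Jun 21, 1666. Doomsday rule: the anchor day for the 1600s is Tuesday. For year 66: 66÷12 = 5 r 6, and 6÷4 = 1, so 5+6+1 = 12.
Tuesday + 12 ≡ Sunday — that's 1666's doomsday.
In June the doomsday date is Jun 6.
Jun 21 is 15 days after Jun 6; 15 mod 7 = 1, so Sunday + 1 = Monday.
4105 mod 7 = 3, so 4105 days before a Monday is Monday − 3 = Friday.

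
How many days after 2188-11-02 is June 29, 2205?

6082

Nov 2, 2188 → Nov 2, 2189: 365 days.
Nov 2, 2189 → Nov 2, 2190: 365 days.
Nov 2, 2190 → Nov 2, 2191: 365 days.
Nov 2, 2191 → Nov 2, 2192: 366 days (Feb 29, 2192 is in that span).
Nov 2, 2192 → Nov 2, 2193: 365 days.
Nov 2, 2193 → Nov 2, 2194: 365 days.
Nov 2, 2194 → Nov 2, 2195: 365 days.
Nov 2, 2195 → Nov 2, 2196: 366 days (Feb 29, 2196 is in that span).
Nov 2, 2196 → Nov 2, 2197: 365 days.
Nov 2, 2197 → Nov 2, 2198: 365 days.
Nov 2, 2198 → Nov 2, 2199: 365 days.
Nov 2, 2199 → Nov 2, 2200: 365 days.
Nov 2, 2200 → Nov 2, 2201: 365 days.
Nov 2, 2201 → Nov 2, 2202: 365 days.
Nov 2, 2202 → Nov 2, 2203: 365 days.
Nov 2, 2203 → Nov 2, 2204: 366 days (Feb 29, 2204 is in that span).
Nov 2, 2204 → Dec 2, 2204: 30 days (November has 30).
Dec 2, 2204 → Jan 2, 2205: 31 days (December has 31).
Jan 2, 2205 → Feb 2, 2205: 31 days (January has 31).
Feb 2, 2205 → Mar 2, 2205: 28 days (February has 28).
Mar 2, 2205 → Apr 2, 2205: 31 days (March has 31).
Apr 2, 2205 → May 2, 2205: 30 days (April has 30).
May 2, 2205 → Jun 2, 2205: 31 days (May has 31).
Jun 2, 2205 → Jun 29, 2205: 27 days.
Total: 6082 days.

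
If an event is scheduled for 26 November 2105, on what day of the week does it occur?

Doomsday rule: the anchor day for the 2100s is Sunday. For year 05: 5÷12 = 0 r 5, and 5÷4 = 1, so 0+5+1 = 6.
Sunday + 6 ≡ Saturday — that's 2105's doomsday.
In November the doomsday date is Nov 7.
Nov 26 is 19 days after Nov 7; 19 mod 7 = 5, so Saturday + 5 = Thursday.

Thursday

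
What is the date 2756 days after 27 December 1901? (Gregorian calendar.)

July 14, 1909

+365 (one year) → Dec 27, 1902 (2391 left).
+365 (one year) → Dec 27, 1903 (2026 left).
+366 (one year; includes Feb 29, 1904) → Dec 27, 1904 (1660 left).
+365 (one year) → Dec 27, 1905 (1295 left).
+365 (one year) → Dec 27, 1906 (930 left).
+365 (one year) → Dec 27, 1907 (565 left).
+366 (one year; includes Feb 29, 1908) → Dec 27, 1908 (199 left).
Dec has 31 days: +5 → Jan 1, 1909 (194 left).
Jan has 31 days: +31 → Feb 1, 1909 (163 left).
Feb has 28 days: +28 → Mar 1, 1909 (135 left).
Mar has 31 days: +31 → Apr 1, 1909 (104 left).
Apr has 30 days: +30 → May 1, 1909 (74 left).
May has 31 days: +31 → Jun 1, 1909 (43 left).
Jun has 30 days: +30 → Jul 1, 1909 (13 left).
+13 → Jul 14, 1909.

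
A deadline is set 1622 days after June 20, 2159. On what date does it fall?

+366 (one year; includes Feb 29, 2160) → Jun 20, 2160 (1256 left).
+365 (one year) → Jun 20, 2161 (891 left).
+365 (one year) → Jun 20, 2162 (526 left).
+365 (one year) → Jun 20, 2163 (161 left).
Jun has 30 days: +11 → Jul 1, 2163 (150 left).
Jul has 31 days: +31 → Aug 1, 2163 (119 left).
Aug has 31 days: +31 → Sep 1, 2163 (88 left).
Sep has 30 days: +30 → Oct 1, 2163 (58 left).
Oct has 31 days: +31 → Nov 1, 2163 (27 left).
+27 → Nov 28, 2163.

November 28, 2163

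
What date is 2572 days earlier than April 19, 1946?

April 4, 1939

−365 (one year) → Apr 19, 1945 (2207 left).
−365 (one year) → Apr 19, 1944 (1842 left).
−366 (one year; includes Feb 29, 1944) → Apr 19, 1943 (1476 left).
−365 (one year) → Apr 19, 1942 (1111 left).
−365 (one year) → Apr 19, 1941 (746 left).
−365 (one year) → Apr 19, 1940 (381 left).
−19 → Mar 31, 1940 (end of Mar, 31 days; 362 left).
−31 → Feb 29, 1940 (end of Feb, 29 days; 331 left).
−29 → Jan 31, 1940 (end of Jan, 31 days; 302 left).
−31 → Dec 31, 1939 (end of Dec, 31 days; 271 left).
−31 → Nov 30, 1939 (end of Nov, 30 days; 240 left).
−30 → Oct 31, 1939 (end of Oct, 31 days; 210 left).
−31 → Sep 30, 1939 (end of Sep, 30 days; 179 left).
−30 → Aug 31, 1939 (end of Aug, 31 days; 149 left).
−31 → Jul 31, 1939 (end of Jul, 31 days; 118 left).
−31 → Jun 30, 1939 (end of Jun, 30 days; 87 left).
−30 → May 31, 1939 (end of May, 31 days; 57 left).
−31 → Apr 30, 1939 (end of Apr, 30 days; 26 left).
−26 → Apr 4, 1939.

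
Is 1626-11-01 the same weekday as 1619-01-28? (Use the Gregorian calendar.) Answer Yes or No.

From Jan 28, 1619 to Nov 1, 1626 is 2834 days.
2834 mod 7 = 6, so they are different weekdays.
(Jan 28, 1619 is a Monday; Nov 1, 1626 is a Sunday.)

No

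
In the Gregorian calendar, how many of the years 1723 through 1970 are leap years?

60

Multiples of 4 in [1723,1970]: 62.
Of those, multiples of 100: 2 (not leap unless ÷400).
Multiples of 400: 0.
Leap years = 62 − 2 + 0 = 60.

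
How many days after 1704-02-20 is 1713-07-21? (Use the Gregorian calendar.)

Feb 20, 1704 → Feb 20, 1705: 366 days (Feb 29, 1704 is in that span).
Feb 20, 1705 → Feb 20, 1706: 365 days.
Feb 20, 1706 → Feb 20, 1707: 365 days.
Feb 20, 1707 → Feb 20, 1708: 365 days.
Feb 20, 1708 → Feb 20, 1709: 366 days (Feb 29, 1708 is in that span).
Feb 20, 1709 → Feb 20, 1710: 365 days.
Feb 20, 1710 → Feb 20, 1711: 365 days.
Feb 20, 1711 → Feb 20, 1712: 365 days.
Feb 20, 1712 → Feb 20, 1713: 366 days (Feb 29, 1712 is in that span).
Feb 20, 1713 → Mar 20, 1713: 28 days (February has 28).
Mar 20, 1713 → Apr 20, 1713: 31 days (March has 31).
Apr 20, 1713 → May 20, 1713: 30 days (April has 30).
May 20, 1713 → Jun 20, 1713: 31 days (May has 31).
Jun 20, 1713 → Jul 20, 1713: 30 days (June has 30).
Jul 20, 1713 → Jul 21, 1713: 1 days.
Total: 3439 days.

3439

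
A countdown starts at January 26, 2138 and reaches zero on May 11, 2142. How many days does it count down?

1566

Jan 26, 2138 → Jan 26, 2139: 365 days.
Jan 26, 2139 → Jan 26, 2140: 365 days.
Jan 26, 2140 → Jan 26, 2141: 366 days (Feb 29, 2140 is in that span).
Jan 26, 2141 → Jan 26, 2142: 365 days.
Jan 26, 2142 → Feb 26, 2142: 31 days (January has 31).
Feb 26, 2142 → Mar 26, 2142: 28 days (February has 28).
Mar 26, 2142 → Apr 26, 2142: 31 days (March has 31).
Apr 26, 2142 → May 11, 2142: 15 days.
Total: 1566 days.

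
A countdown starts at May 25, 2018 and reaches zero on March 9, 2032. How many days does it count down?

5037

May 25, 2018 → May 25, 2019: 365 days.
May 25, 2019 → May 25, 2020: 366 days (Feb 29, 2020 is in that span).
May 25, 2020 → May 25, 2021: 365 days.
May 25, 2021 → May 25, 2022: 365 days.
May 25, 2022 → May 25, 2023: 365 days.
May 25, 2023 → May 25, 2024: 366 days (Feb 29, 2024 is in that span).
May 25, 2024 → May 25, 2025: 365 days.
May 25, 2025 → May 25, 2026: 365 days.
May 25, 2026 → May 25, 2027: 365 days.
May 25, 2027 → May 25, 2028: 366 days (Feb 29, 2028 is in that span).
May 25, 2028 → May 25, 2029: 365 days.
May 25, 2029 → May 25, 2030: 365 days.
May 25, 2030 → May 25, 2031: 365 days.
May 25, 2031 → Jun 25, 2031: 31 days (May has 31).
Jun 25, 2031 → Jul 25, 2031: 30 days (June has 30).
Jul 25, 2031 → Aug 25, 2031: 31 days (July has 31).
Aug 25, 2031 → Sep 25, 2031: 31 days (August has 31).
Sep 25, 2031 → Oct 25, 2031: 30 days (September has 30).
Oct 25, 2031 → Nov 25, 2031: 31 days (October has 31).
Nov 25, 2031 → Dec 25, 2031: 30 days (November has 30).
Dec 25, 2031 → Jan 25, 2032: 31 days (December has 31).
Jan 25, 2032 → Feb 25, 2032: 31 days (January has 31).
Feb 25, 2032 → Mar 9, 2032: 13 days.
Total: 5037 days.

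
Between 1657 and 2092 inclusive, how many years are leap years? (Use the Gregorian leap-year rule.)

Multiples of 4 in [1657,2092]: 109.
Of those, multiples of 100: 4 (not leap unless ÷400).
Multiples of 400: 1.
Leap years = 109 − 4 + 1 = 106.

106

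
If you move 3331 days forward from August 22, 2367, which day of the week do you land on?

Monday

First find the weekday of Aug 22, 2367. Doomsday rule: the anchor day for the 2300s is Wednesday. For year 67: 67÷12 = 5 r 7, and 7÷4 = 1, so 5+7+1 = 13.
Wednesday + 13 ≡ Tuesday — that's 2367's doomsday.
In August the doomsday date is Aug 8.
Aug 22 is 14 days after Aug 8; 14 mod 7 = 0, so Tuesday + 0 = Tuesday.
3331 mod 7 = 6, so 3331 days after a Tuesday is Tuesday + 6 = Monday.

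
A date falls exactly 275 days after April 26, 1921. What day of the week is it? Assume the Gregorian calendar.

Apr 26, 1921 is a Tuesday.
275 mod 7 = 2, so 275 days after a Tuesday is Tuesday + 2 = Thursday.

Thursday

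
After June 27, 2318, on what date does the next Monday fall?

Jun 27, 2318 is a Thursday.
From Thursday to the next Monday is 4 days.
Jun 27, 2318 + 4 = Jul 1, 2318.

July 1, 2318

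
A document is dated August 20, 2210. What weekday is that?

Doomsday rule: the anchor day for the 2200s is Friday. For year 10: 10÷12 = 0 r 10, and 10÷4 = 2, so 0+10+2 = 12.
Friday + 12 ≡ Wednesday — that's 2210's doomsday.
In August the doomsday date is Aug 8.
Aug 20 is 12 days after Aug 8; 12 mod 7 = 5, so Wednesday + 5 = Monday.

Monday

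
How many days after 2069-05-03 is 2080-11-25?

May 3, 2069 → May 3, 2070: 365 days.
May 3, 2070 → May 3, 2071: 365 days.
May 3, 2071 → May 3, 2072: 366 days (Feb 29, 2072 is in that span).
May 3, 2072 → May 3, 2073: 365 days.
May 3, 2073 → May 3, 2074: 365 days.
May 3, 2074 → May 3, 2075: 365 days.
May 3, 2075 → May 3, 2076: 366 days (Feb 29, 2076 is in that span).
May 3, 2076 → May 3, 2077: 365 days.
May 3, 2077 → May 3, 2078: 365 days.
May 3, 2078 → May 3, 2079: 365 days.
May 3, 2079 → May 3, 2080: 366 days (Feb 29, 2080 is in that span).
May 3, 2080 → Jun 3, 2080: 31 days (May has 31).
Jun 3, 2080 → Jul 3, 2080: 30 days (June has 30).
Jul 3, 2080 → Aug 3, 2080: 31 days (July has 31).
Aug 3, 2080 → Sep 3, 2080: 31 days (August has 31).
Sep 3, 2080 → Oct 3, 2080: 30 days (September has 30).
Oct 3, 2080 → Nov 3, 2080: 31 days (October has 31).
Nov 3, 2080 → Nov 25, 2080: 22 days.
Total: 4224 days.

4224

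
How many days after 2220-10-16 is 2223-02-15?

Oct 16, 2220 → Oct 16, 2221: 365 days.
Oct 16, 2221 → Oct 16, 2222: 365 days.
Oct 16, 2222 → Nov 16, 2222: 31 days (October has 31).
Nov 16, 2222 → Dec 16, 2222: 30 days (November has 30).
Dec 16, 2222 → Jan 16, 2223: 31 days (December has 31).
Jan 16, 2223 → Feb 15, 2223: 30 days.
Total: 852 days.

852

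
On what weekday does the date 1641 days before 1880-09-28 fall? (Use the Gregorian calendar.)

Saturday

First find the weekday of Sep 28, 1880. Doomsday rule: the anchor day for the 1800s is Friday. For year 80: 80÷12 = 6 r 8, and 8÷4 = 2, so 6+8+2 = 16.
Friday + 16 ≡ Sunday — that's 1880's doomsday.
In September the doomsday date is Sep 5.
Sep 28 is 23 days after Sep 5; 23 mod 7 = 2, so Sunday + 2 = Tuesday.
1641 mod 7 = 3, so 1641 days before a Tuesday is Tuesday − 3 = Saturday.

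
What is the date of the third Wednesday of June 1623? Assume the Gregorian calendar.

June 21, 1623

June 1, 1623 is a Thursday.
The first Wednesday is therefore June 7 (6 days later).
The third Wednesday is 7 + 2×7 = June 21.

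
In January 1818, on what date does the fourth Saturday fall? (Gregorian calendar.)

January 24, 1818

January 1, 1818 is a Thursday.
The first Saturday is therefore January 3 (2 days later).
The fourth Saturday is 3 + 3×7 = January 24.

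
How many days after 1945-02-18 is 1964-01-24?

6914

Feb 18, 1945 → Feb 18, 1946: 365 days.
Feb 18, 1946 → Feb 18, 1947: 365 days.
Feb 18, 1947 → Feb 18, 1948: 365 days.
Feb 18, 1948 → Feb 18, 1949: 366 days (Feb 29, 1948 is in that span).
Feb 18, 1949 → Feb 18, 1950: 365 days.
Feb 18, 1950 → Feb 18, 1951: 365 days.
Feb 18, 1951 → Feb 18, 1952: 365 days.
Feb 18, 1952 → Feb 18, 1953: 366 days (Feb 29, 1952 is in that span).
Feb 18, 1953 → Feb 18, 1954: 365 days.
Feb 18, 1954 → Feb 18, 1955: 365 days.
Feb 18, 1955 → Feb 18, 1956: 365 days.
Feb 18, 1956 → Feb 18, 1957: 366 days (Feb 29, 1956 is in that span).
Feb 18, 1957 → Feb 18, 1958: 365 days.
Feb 18, 1958 → Feb 18, 1959: 365 days.
Feb 18, 1959 → Feb 18, 1960: 365 days.
Feb 18, 1960 → Feb 18, 1961: 366 days (Feb 29, 1960 is in that span).
Feb 18, 1961 → Feb 18, 1962: 365 days.
Feb 18, 1962 → Feb 18, 1963: 365 days.
Feb 18, 1963 → Mar 18, 1963: 28 days (February has 28).
Mar 18, 1963 → Apr 18, 1963: 31 days (March has 31).
Apr 18, 1963 → May 18, 1963: 30 days (April has 30).
May 18, 1963 → Jun 18, 1963: 31 days (May has 31).
Jun 18, 1963 → Jul 18, 1963: 30 days (June has 30).
Jul 18, 1963 → Aug 18, 1963: 31 days (July has 31).
Aug 18, 1963 → Sep 18, 1963: 31 days (August has 31).
Sep 18, 1963 → Oct 18, 1963: 30 days (September has 30).
Oct 18, 1963 → Nov 18, 1963: 31 days (October has 31).
Nov 18, 1963 → Dec 18, 1963: 30 days (November has 30).
Dec 18, 1963 → Jan 18, 1964: 31 days (December has 31).
Jan 18, 1964 → Jan 24, 1964: 6 days.
Total: 6914 days.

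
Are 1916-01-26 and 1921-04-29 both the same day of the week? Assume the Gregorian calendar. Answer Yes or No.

No

From Jan 26, 1916 to Apr 29, 1921 is 1920 days.
1920 mod 7 = 2, so they are different weekdays.
(Jan 26, 1916 is a Wednesday; Apr 29, 1921 is a Friday.)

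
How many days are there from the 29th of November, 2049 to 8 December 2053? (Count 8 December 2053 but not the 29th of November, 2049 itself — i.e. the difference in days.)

1470

Nov 29, 2049 → Nov 29, 2050: 365 days.
Nov 29, 2050 → Nov 29, 2051: 365 days.
Nov 29, 2051 → Nov 29, 2052: 366 days (Feb 29, 2052 is in that span).
Nov 29, 2052 → Dec 29, 2052: 30 days (November has 30).
Dec 29, 2052 → Jan 29, 2053: 31 days (December has 31).
Jan 29, 2053 → Feb 28, 2053: 30 days (January has 31).
Feb 28, 2053 → Mar 28, 2053: 28 days (February has 28).
Mar 28, 2053 → Apr 28, 2053: 31 days (March has 31).
Apr 28, 2053 → May 28, 2053: 30 days (April has 30).
May 28, 2053 → Jun 28, 2053: 31 days (May has 31).
Jun 28, 2053 → Jul 28, 2053: 30 days (June has 30).
Jul 28, 2053 → Aug 28, 2053: 31 days (July has 31).
Aug 28, 2053 → Sep 28, 2053: 31 days (August has 31).
Sep 28, 2053 → Oct 28, 2053: 30 days (September has 30).
Oct 28, 2053 → Nov 28, 2053: 31 days (October has 31).
Nov 28, 2053 → Dec 8, 2053: 10 days.
Total: 1470 days.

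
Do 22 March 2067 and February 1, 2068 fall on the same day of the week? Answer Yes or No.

From Mar 22, 2067 to Feb 1, 2068 is 316 days.
316 mod 7 = 1, so they are different weekdays.
(Mar 22, 2067 is a Tuesday; Feb 1, 2068 is a Wednesday.)

No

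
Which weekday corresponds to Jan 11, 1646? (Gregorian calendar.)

Thursday

Doomsday rule: the anchor day for the 1600s is Tuesday. For year 46: 46÷12 = 3 r 10, and 10÷4 = 2, so 3+10+2 = 15.
Tuesday + 15 ≡ Wednesday — that's 1646's doomsday.
In January the doomsday date is Jan 3 (1646 is not a leap year).
Jan 11 is 8 days after Jan 3; 8 mod 7 = 1, so Wednesday + 1 = Thursday.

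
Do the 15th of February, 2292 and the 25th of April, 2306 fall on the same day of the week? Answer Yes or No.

No

From Feb 15, 2292 to Apr 25, 2306 is 5182 days.
5182 mod 7 = 2, so they are different weekdays.
(Feb 15, 2292 is a Monday; Apr 25, 2306 is a Wednesday.)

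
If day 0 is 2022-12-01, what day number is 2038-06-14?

Dec 1, 2022 → Dec 1, 2023: 365 days.
Dec 1, 2023 → Dec 1, 2024: 366 days (Feb 29, 2024 is in that span).
Dec 1, 2024 → Dec 1, 2025: 365 days.
Dec 1, 2025 → Dec 1, 2026: 365 days.
Dec 1, 2026 → Dec 1, 2027: 365 days.
Dec 1, 2027 → Dec 1, 2028: 366 days (Feb 29, 2028 is in that span).
Dec 1, 2028 → Dec 1, 2029: 365 days.
Dec 1, 2029 → Dec 1, 2030: 365 days.
Dec 1, 2030 → Dec 1, 2031: 365 days.
Dec 1, 2031 → Dec 1, 2032: 366 days (Feb 29, 2032 is in that span).
Dec 1, 2032 → Dec 1, 2033: 365 days.
Dec 1, 2033 → Dec 1, 2034: 365 days.
Dec 1, 2034 → Dec 1, 2035: 365 days.
Dec 1, 2035 → Dec 1, 2036: 366 days (Feb 29, 2036 is in that span).
Dec 1, 2036 → Dec 1, 2037: 365 days.
Dec 1, 2037 → Jan 1, 2038: 31 days (December has 31).
Jan 1, 2038 → Feb 1, 2038: 31 days (January has 31).
Feb 1, 2038 → Mar 1, 2038: 28 days (February has 28).
Mar 1, 2038 → Apr 1, 2038: 31 days (March has 31).
Apr 1, 2038 → May 1, 2038: 30 days (April has 30).
May 1, 2038 → Jun 1, 2038: 31 days (May has 31).
Jun 1, 2038 → Jun 14, 2038: 13 days.
Total: 5674 days.

5674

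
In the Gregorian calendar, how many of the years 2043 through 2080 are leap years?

Multiples of 4 in [2043,2080]: 10.
Of those, multiples of 100: 0 (not leap unless ÷400).
Multiples of 400: 0.
Leap years = 10 − 0 + 0 = 10.

10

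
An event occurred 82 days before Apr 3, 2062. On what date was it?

January 11, 2062

−3 → Mar 31, 2062 (end of Mar, 31 days; 79 left).
−31 → Feb 28, 2062 (end of Feb, 28 days; 48 left).
−28 → Jan 31, 2062 (end of Jan, 31 days; 20 left).
−20 → Jan 11, 2062.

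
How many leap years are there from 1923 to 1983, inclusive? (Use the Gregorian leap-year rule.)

15

Multiples of 4 in [1923,1983]: 15.
Of those, multiples of 100: 0 (not leap unless ÷400).
Multiples of 400: 0.
Leap years = 15 − 0 + 0 = 15.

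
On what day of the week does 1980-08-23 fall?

Doomsday rule: the anchor day for the 1900s is Wednesday. For year 80: 80÷12 = 6 r 8, and 8÷4 = 2, so 6+8+2 = 16.
Wednesday + 16 ≡ Friday — that's 1980's doomsday.
In August the doomsday date is Aug 8.
Aug 23 is 15 days after Aug 8; 15 mod 7 = 1, so Friday + 1 = Saturday.

Saturday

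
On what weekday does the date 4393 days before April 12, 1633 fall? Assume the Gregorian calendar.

Friday

Apr 12, 1633 is a Tuesday.
4393 mod 7 = 4, so 4393 days before a Tuesday is Tuesday − 4 = Friday.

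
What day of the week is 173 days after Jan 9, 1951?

Sunday

First find the weekday of Jan 9, 1951. Doomsday rule: the anchor day for the 1900s is Wednesday. For year 51: 51÷12 = 4 r 3, and 3÷4 = 0, so 4+3+0 = 7.
Wednesday + 7 ≡ Wednesday — that's 1951's doomsday.
In January the doomsday date is Jan 3 (1951 is not a leap year).
Jan 9 is 6 days after Jan 3; 6 mod 7 = 6, so Wednesday + 6 = Tuesday.
173 mod 7 = 5, so 173 days after a Tuesday is Tuesday + 5 = Sunday.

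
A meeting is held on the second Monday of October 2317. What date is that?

October 1, 2317 is a Monday.
The first Monday is therefore October 1 (same day).
The second Monday is 1 + 1×7 = October 8.

October 8, 2317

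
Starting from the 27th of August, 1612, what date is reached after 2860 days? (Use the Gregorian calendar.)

June 26, 1620

+365 (one year) → Aug 27, 1613 (2495 left).
+365 (one year) → Aug 27, 1614 (2130 left).
+365 (one year) → Aug 27, 1615 (1765 left).
+366 (one year; includes Feb 29, 1616) → Aug 27, 1616 (1399 left).
+365 (one year) → Aug 27, 1617 (1034 left).
+365 (one year) → Aug 27, 1618 (669 left).
+365 (one year) → Aug 27, 1619 (304 left).
Aug has 31 days: +5 → Sep 1, 1619 (299 left).
Sep has 30 days: +30 → Oct 1, 1619 (269 left).
Oct has 31 days: +31 → Nov 1, 1619 (238 left).
Nov has 30 days: +30 → Dec 1, 1619 (208 left).
Dec has 31 days: +31 → Jan 1, 1620 (177 left).
Jan has 31 days: +31 → Feb 1, 1620 (146 left).
Feb has 29 days: +29 → Mar 1, 1620 (117 left).
Mar has 31 days: +31 → Apr 1, 1620 (86 left).
Apr has 30 days: +30 → May 1, 1620 (56 left).
May has 31 days: +31 → Jun 1, 1620 (25 left).
+25 → Jun 26, 1620.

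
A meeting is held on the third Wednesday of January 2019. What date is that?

January 1, 2019 is a Tuesday.
The first Wednesday is therefore January 2 (1 days later).
The third Wednesday is 2 + 2×7 = January 16.

January 16, 2019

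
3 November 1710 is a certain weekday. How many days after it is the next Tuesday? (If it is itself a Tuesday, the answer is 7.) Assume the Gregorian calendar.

1

Nov 3, 1710 is a Monday.
From Monday to the next Tuesday is 1 day.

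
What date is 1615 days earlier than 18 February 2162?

−365 (one year) → Feb 18, 2161 (1250 left).
−366 (one year; includes Feb 29, 2160) → Feb 18, 2160 (884 left).
−365 (one year) → Feb 18, 2159 (519 left).
−365 (one year) → Feb 18, 2158 (154 left).
−18 → Jan 31, 2158 (end of Jan, 31 days; 136 left).
−31 → Dec 31, 2157 (end of Dec, 31 days; 105 left).
−31 → Nov 30, 2157 (end of Nov, 30 days; 74 left).
−30 → Oct 31, 2157 (end of Oct, 31 days; 44 left).
−31 → Sep 30, 2157 (end of Sep, 30 days; 13 left).
−13 → Sep 17, 2157.

September 17, 2157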